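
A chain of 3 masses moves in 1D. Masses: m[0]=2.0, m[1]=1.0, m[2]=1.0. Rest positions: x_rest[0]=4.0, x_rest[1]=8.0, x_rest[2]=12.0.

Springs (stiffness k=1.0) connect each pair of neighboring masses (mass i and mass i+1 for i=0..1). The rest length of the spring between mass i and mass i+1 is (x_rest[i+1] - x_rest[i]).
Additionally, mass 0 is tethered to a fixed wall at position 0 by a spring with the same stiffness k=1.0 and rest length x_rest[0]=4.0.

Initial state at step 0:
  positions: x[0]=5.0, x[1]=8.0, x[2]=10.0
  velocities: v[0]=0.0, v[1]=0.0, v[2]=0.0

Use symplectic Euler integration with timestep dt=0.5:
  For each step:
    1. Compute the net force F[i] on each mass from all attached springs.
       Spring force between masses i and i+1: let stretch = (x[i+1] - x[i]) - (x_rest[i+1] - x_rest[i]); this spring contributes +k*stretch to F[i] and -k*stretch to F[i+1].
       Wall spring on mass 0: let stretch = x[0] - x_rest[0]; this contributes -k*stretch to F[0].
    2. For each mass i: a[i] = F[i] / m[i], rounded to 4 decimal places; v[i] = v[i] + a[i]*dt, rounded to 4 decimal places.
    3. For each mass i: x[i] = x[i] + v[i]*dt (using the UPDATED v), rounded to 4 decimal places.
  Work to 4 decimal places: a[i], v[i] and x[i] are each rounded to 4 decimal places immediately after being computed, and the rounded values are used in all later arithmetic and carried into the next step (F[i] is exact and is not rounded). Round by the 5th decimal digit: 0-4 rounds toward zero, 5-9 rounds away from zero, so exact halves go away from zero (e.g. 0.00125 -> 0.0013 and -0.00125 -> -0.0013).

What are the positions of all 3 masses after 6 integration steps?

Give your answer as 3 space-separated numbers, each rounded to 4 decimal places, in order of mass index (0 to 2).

Answer: 2.4999 8.2565 13.0889

Derivation:
Step 0: x=[5.0000 8.0000 10.0000] v=[0.0000 0.0000 0.0000]
Step 1: x=[4.7500 7.7500 10.5000] v=[-0.5000 -0.5000 1.0000]
Step 2: x=[4.2813 7.4375 11.3125] v=[-0.9375 -0.6250 1.6250]
Step 3: x=[3.6719 7.3047 12.1563] v=[-1.2188 -0.2656 1.6875]
Step 4: x=[3.0576 7.4766 12.7872] v=[-1.2286 0.3438 1.2617]
Step 5: x=[2.6135 7.8714 13.0904] v=[-0.8883 0.7896 0.6064]
Step 6: x=[2.4999 8.2565 13.0889] v=[-0.2272 0.7702 -0.0031]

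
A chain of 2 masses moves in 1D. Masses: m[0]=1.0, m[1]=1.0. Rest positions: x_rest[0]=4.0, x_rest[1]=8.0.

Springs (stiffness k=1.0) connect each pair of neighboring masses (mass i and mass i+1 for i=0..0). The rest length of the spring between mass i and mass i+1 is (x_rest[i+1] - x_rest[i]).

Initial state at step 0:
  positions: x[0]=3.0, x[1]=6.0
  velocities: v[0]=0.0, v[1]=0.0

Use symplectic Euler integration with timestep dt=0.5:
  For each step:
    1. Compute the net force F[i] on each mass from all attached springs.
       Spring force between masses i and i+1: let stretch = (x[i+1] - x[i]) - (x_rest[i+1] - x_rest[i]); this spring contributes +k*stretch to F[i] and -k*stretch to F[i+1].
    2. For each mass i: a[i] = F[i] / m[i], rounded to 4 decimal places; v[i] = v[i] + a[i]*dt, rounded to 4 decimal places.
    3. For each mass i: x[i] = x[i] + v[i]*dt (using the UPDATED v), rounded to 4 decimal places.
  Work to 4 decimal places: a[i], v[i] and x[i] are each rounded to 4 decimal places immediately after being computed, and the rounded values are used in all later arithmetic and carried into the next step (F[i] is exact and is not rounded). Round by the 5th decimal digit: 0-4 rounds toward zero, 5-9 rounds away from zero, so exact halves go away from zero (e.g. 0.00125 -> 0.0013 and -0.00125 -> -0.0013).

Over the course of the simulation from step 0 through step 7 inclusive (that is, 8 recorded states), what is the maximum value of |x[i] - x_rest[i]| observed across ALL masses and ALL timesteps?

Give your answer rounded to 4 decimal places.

Step 0: x=[3.0000 6.0000] v=[0.0000 0.0000]
Step 1: x=[2.7500 6.2500] v=[-0.5000 0.5000]
Step 2: x=[2.3750 6.6250] v=[-0.7500 0.7500]
Step 3: x=[2.0625 6.9375] v=[-0.6250 0.6250]
Step 4: x=[1.9688 7.0313] v=[-0.1875 0.1875]
Step 5: x=[2.1407 6.8594] v=[0.3438 -0.3438]
Step 6: x=[2.4923 6.5078] v=[0.7032 -0.7032]
Step 7: x=[2.8478 6.1523] v=[0.7110 -0.7110]
Max displacement = 2.0312

Answer: 2.0312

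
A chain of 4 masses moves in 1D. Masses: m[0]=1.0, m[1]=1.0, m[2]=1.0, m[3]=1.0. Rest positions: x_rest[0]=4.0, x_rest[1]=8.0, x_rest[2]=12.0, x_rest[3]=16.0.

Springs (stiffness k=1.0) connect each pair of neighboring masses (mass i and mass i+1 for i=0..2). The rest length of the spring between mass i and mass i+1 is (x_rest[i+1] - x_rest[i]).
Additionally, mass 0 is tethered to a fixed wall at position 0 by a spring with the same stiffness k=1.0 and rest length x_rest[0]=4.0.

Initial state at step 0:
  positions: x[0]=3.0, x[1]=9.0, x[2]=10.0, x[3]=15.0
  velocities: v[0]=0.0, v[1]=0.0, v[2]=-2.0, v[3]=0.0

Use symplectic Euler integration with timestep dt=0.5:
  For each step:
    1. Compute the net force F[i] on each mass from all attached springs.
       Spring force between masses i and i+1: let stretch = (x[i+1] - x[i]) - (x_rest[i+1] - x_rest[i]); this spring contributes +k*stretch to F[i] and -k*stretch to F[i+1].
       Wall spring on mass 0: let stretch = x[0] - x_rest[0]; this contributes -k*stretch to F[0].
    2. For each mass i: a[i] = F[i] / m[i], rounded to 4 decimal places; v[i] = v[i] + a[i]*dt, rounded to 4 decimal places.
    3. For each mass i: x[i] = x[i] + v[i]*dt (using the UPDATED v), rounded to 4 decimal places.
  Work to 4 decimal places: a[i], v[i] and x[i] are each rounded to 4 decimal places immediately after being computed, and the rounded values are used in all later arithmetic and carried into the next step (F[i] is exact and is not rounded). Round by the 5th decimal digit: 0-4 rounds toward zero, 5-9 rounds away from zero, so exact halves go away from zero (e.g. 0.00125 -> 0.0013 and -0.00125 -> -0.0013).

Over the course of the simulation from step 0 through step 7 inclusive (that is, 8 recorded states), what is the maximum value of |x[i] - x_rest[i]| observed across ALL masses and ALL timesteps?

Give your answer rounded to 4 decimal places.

Answer: 2.8594

Derivation:
Step 0: x=[3.0000 9.0000 10.0000 15.0000] v=[0.0000 0.0000 -2.0000 0.0000]
Step 1: x=[3.7500 7.7500 10.0000 14.7500] v=[1.5000 -2.5000 0.0000 -0.5000]
Step 2: x=[4.5625 6.0625 10.6250 14.3125] v=[1.6250 -3.3750 1.2500 -0.8750]
Step 3: x=[4.6094 5.1406 11.0313 13.9531] v=[0.0938 -1.8438 0.8125 -0.7188]
Step 4: x=[3.6368 5.5586 10.6953 13.8633] v=[-1.9453 0.8360 -0.6720 -0.1797]
Step 5: x=[2.2354 6.7804 9.8671 13.9815] v=[-2.8028 2.4435 -1.6564 0.2363]
Step 6: x=[1.4114 7.6376 9.2958 14.0711] v=[-1.6480 1.7144 -1.1426 0.1791]
Step 7: x=[1.7911 7.3528 9.5038 13.9668] v=[0.7594 -0.5696 0.4160 -0.2086]
Max displacement = 2.8594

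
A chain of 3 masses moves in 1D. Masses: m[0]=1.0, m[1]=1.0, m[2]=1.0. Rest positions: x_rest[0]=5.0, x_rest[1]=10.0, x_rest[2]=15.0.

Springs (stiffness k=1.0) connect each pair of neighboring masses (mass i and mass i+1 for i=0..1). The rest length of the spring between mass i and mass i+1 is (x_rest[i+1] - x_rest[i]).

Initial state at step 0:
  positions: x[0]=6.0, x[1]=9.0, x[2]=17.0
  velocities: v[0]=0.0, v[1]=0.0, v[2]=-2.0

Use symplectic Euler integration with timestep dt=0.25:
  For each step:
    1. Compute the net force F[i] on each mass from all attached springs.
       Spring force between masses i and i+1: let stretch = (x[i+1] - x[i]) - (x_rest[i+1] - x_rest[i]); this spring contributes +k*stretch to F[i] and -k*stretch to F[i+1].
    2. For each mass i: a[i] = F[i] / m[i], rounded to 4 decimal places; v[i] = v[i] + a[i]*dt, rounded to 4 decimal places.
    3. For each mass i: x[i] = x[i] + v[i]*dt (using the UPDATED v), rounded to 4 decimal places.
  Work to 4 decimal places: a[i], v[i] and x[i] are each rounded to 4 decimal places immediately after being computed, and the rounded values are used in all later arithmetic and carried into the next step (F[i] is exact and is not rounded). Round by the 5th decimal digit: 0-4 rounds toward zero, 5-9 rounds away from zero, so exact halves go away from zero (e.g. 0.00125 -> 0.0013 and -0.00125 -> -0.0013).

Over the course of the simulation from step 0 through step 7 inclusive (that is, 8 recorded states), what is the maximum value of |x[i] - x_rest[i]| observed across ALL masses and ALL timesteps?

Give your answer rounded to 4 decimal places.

Step 0: x=[6.0000 9.0000 17.0000] v=[0.0000 0.0000 -2.0000]
Step 1: x=[5.8750 9.3125 16.3125] v=[-0.5000 1.2500 -2.7500]
Step 2: x=[5.6524 9.8477 15.5000] v=[-0.8906 2.1406 -3.2500]
Step 3: x=[5.3795 10.4739 14.6467] v=[-1.0918 2.5049 -3.4131]
Step 4: x=[5.1125 11.0425 13.8451] v=[-1.0682 2.2745 -3.2063]
Step 5: x=[4.9036 11.4157 13.1809] v=[-0.8357 1.4927 -2.6570]
Step 6: x=[4.7892 11.4922 12.7188] v=[-0.4577 0.3060 -1.8483]
Step 7: x=[4.7812 11.2264 12.4926] v=[-0.0320 -1.0631 -0.9050]
Max displacement = 2.5074

Answer: 2.5074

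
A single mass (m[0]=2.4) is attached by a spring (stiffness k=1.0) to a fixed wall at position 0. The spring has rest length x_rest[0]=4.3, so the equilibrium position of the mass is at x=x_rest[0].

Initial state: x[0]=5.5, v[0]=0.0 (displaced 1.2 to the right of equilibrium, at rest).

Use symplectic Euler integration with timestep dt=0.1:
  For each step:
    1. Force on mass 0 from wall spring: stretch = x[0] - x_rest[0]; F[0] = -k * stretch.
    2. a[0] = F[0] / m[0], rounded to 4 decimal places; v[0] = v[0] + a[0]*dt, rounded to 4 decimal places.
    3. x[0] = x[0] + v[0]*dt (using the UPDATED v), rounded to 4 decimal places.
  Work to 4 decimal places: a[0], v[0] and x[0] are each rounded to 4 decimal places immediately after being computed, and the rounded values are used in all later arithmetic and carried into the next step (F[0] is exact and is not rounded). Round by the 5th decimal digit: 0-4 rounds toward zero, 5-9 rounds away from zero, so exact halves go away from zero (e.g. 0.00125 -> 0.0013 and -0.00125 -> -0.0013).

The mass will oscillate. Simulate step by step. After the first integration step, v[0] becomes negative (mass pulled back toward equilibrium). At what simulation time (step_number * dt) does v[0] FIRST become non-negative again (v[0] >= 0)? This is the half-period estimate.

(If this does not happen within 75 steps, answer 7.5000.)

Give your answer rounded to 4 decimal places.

Step 0: x=[5.5000] v=[0.0000]
Step 1: x=[5.4950] v=[-0.0500]
Step 2: x=[5.4850] v=[-0.0998]
Step 3: x=[5.4701] v=[-0.1492]
Step 4: x=[5.4503] v=[-0.1980]
Step 5: x=[5.4257] v=[-0.2459]
Step 6: x=[5.3964] v=[-0.2928]
Step 7: x=[5.3626] v=[-0.3385]
Step 8: x=[5.3243] v=[-0.3828]
Step 9: x=[5.2818] v=[-0.4255]
Step 10: x=[5.2352] v=[-0.4664]
Step 11: x=[5.1847] v=[-0.5054]
Step 12: x=[5.1305] v=[-0.5423]
Step 13: x=[5.0728] v=[-0.5769]
Step 14: x=[5.0119] v=[-0.6091]
Step 15: x=[4.9480] v=[-0.6388]
Step 16: x=[4.8814] v=[-0.6658]
Step 17: x=[4.8124] v=[-0.6900]
Step 18: x=[4.7413] v=[-0.7114]
Step 19: x=[4.6683] v=[-0.7298]
Step 20: x=[4.5938] v=[-0.7452]
Step 21: x=[4.5181] v=[-0.7574]
Step 22: x=[4.4415] v=[-0.7665]
Step 23: x=[4.3643] v=[-0.7724]
Step 24: x=[4.2868] v=[-0.7751]
Step 25: x=[4.2093] v=[-0.7746]
Step 26: x=[4.1322] v=[-0.7708]
Step 27: x=[4.0558] v=[-0.7638]
Step 28: x=[3.9804] v=[-0.7536]
Step 29: x=[3.9064] v=[-0.7403]
Step 30: x=[3.8340] v=[-0.7239]
Step 31: x=[3.7636] v=[-0.7045]
Step 32: x=[3.6954] v=[-0.6822]
Step 33: x=[3.6297] v=[-0.6570]
Step 34: x=[3.5668] v=[-0.6291]
Step 35: x=[3.5069] v=[-0.5986]
Step 36: x=[3.4503] v=[-0.5656]
Step 37: x=[3.3973] v=[-0.5302]
Step 38: x=[3.3480] v=[-0.4926]
Step 39: x=[3.3027] v=[-0.4529]
Step 40: x=[3.2616] v=[-0.4114]
Step 41: x=[3.2248] v=[-0.3681]
Step 42: x=[3.1925] v=[-0.3233]
Step 43: x=[3.1648] v=[-0.2772]
Step 44: x=[3.1418] v=[-0.2299]
Step 45: x=[3.1236] v=[-0.1816]
Step 46: x=[3.1103] v=[-0.1326]
Step 47: x=[3.1020] v=[-0.0830]
Step 48: x=[3.0987] v=[-0.0331]
Step 49: x=[3.1004] v=[0.0170]
First v>=0 after going negative at step 49, time=4.9000

Answer: 4.9000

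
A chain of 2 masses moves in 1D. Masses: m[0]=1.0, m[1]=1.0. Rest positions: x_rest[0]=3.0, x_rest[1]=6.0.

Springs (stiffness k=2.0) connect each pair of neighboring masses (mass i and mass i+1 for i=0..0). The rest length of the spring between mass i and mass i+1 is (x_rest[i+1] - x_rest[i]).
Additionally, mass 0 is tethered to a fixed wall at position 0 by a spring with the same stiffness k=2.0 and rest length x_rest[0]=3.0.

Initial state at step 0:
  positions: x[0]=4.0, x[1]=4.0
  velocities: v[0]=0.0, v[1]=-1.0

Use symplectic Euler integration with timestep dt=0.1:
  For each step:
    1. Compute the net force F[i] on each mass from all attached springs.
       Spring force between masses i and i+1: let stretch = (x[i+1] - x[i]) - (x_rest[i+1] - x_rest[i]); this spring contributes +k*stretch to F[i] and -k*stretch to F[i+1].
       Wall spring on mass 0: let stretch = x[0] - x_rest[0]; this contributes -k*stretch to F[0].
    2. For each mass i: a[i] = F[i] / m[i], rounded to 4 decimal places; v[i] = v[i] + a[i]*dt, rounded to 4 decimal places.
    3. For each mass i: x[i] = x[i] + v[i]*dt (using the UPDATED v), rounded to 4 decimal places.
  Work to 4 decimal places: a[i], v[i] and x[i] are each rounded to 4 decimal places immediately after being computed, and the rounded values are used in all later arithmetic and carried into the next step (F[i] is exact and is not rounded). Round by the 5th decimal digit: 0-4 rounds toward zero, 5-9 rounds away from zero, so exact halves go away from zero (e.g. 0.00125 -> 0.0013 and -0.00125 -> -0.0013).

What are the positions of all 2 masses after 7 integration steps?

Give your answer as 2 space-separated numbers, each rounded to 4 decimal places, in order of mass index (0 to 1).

Step 0: x=[4.0000 4.0000] v=[0.0000 -1.0000]
Step 1: x=[3.9200 3.9600] v=[-0.8000 -0.4000]
Step 2: x=[3.7624 3.9792] v=[-1.5760 0.1920]
Step 3: x=[3.5339 4.0541] v=[-2.2851 0.7486]
Step 4: x=[3.2451 4.1786] v=[-2.8878 1.2446]
Step 5: x=[2.9101 4.3444] v=[-3.3501 1.6579]
Step 6: x=[2.5456 4.5415] v=[-3.6453 1.9710]
Step 7: x=[2.1701 4.7587] v=[-3.7552 2.1718]

Answer: 2.1701 4.7587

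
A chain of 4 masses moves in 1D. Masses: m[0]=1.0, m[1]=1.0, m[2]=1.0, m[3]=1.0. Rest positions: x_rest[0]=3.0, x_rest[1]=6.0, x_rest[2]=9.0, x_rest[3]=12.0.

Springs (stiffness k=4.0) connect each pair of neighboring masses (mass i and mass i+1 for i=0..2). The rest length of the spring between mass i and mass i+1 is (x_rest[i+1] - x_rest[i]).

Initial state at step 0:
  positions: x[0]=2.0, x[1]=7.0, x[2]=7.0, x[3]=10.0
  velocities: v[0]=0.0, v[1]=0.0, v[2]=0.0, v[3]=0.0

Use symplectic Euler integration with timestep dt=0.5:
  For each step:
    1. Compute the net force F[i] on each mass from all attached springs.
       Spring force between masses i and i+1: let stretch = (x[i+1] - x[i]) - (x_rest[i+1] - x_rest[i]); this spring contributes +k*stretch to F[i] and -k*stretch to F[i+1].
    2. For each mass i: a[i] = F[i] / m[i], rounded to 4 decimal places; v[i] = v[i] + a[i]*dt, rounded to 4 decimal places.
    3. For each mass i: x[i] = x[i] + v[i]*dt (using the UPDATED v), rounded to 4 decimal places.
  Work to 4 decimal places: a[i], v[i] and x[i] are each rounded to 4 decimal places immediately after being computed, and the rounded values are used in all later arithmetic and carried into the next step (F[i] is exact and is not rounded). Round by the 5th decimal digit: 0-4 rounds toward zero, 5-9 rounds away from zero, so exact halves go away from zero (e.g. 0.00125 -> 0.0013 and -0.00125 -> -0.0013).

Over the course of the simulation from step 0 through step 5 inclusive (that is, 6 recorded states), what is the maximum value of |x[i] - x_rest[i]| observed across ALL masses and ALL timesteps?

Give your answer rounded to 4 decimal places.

Answer: 4.0000

Derivation:
Step 0: x=[2.0000 7.0000 7.0000 10.0000] v=[0.0000 0.0000 0.0000 0.0000]
Step 1: x=[4.0000 2.0000 10.0000 10.0000] v=[4.0000 -10.0000 6.0000 0.0000]
Step 2: x=[1.0000 7.0000 5.0000 13.0000] v=[-6.0000 10.0000 -10.0000 6.0000]
Step 3: x=[1.0000 4.0000 10.0000 11.0000] v=[0.0000 -6.0000 10.0000 -4.0000]
Step 4: x=[1.0000 4.0000 10.0000 11.0000] v=[0.0000 0.0000 0.0000 0.0000]
Step 5: x=[1.0000 7.0000 5.0000 13.0000] v=[0.0000 6.0000 -10.0000 4.0000]
Max displacement = 4.0000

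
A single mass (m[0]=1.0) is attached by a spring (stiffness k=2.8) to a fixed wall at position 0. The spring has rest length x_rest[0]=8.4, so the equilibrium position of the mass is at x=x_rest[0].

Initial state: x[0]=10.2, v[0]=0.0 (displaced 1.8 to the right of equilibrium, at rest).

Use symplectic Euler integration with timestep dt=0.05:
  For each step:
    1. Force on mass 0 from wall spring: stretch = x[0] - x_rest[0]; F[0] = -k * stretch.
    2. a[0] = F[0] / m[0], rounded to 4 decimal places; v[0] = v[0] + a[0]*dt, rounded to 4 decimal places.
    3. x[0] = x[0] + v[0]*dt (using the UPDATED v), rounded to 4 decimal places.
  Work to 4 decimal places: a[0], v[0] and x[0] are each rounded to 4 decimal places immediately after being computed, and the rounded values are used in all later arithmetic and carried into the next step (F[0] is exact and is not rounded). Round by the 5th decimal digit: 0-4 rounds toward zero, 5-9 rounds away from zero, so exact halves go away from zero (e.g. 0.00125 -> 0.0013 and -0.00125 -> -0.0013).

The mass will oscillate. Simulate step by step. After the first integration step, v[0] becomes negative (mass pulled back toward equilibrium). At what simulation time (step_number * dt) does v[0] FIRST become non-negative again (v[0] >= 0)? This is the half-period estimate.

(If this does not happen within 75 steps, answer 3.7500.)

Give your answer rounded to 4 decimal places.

Answer: 1.9000

Derivation:
Step 0: x=[10.2000] v=[0.0000]
Step 1: x=[10.1874] v=[-0.2520]
Step 2: x=[10.1623] v=[-0.5022]
Step 3: x=[10.1249] v=[-0.7489]
Step 4: x=[10.0754] v=[-0.9904]
Step 5: x=[10.0142] v=[-1.2250]
Step 6: x=[9.9417] v=[-1.4510]
Step 7: x=[9.8584] v=[-1.6668]
Step 8: x=[9.7649] v=[-1.8710]
Step 9: x=[9.6618] v=[-2.0621]
Step 10: x=[9.5499] v=[-2.2388]
Step 11: x=[9.4299] v=[-2.3998]
Step 12: x=[9.3027] v=[-2.5440]
Step 13: x=[9.1692] v=[-2.6704]
Step 14: x=[9.0303] v=[-2.7781]
Step 15: x=[8.8870] v=[-2.8663]
Step 16: x=[8.7403] v=[-2.9345]
Step 17: x=[8.5912] v=[-2.9821]
Step 18: x=[8.4408] v=[-3.0089]
Step 19: x=[8.2901] v=[-3.0146]
Step 20: x=[8.1401] v=[-2.9992]
Step 21: x=[7.9920] v=[-2.9628]
Step 22: x=[7.8467] v=[-2.9057]
Step 23: x=[7.7053] v=[-2.8282]
Step 24: x=[7.5688] v=[-2.7309]
Step 25: x=[7.4381] v=[-2.6145]
Step 26: x=[7.3141] v=[-2.4798]
Step 27: x=[7.1977] v=[-2.3278]
Step 28: x=[7.0897] v=[-2.1595]
Step 29: x=[6.9909] v=[-1.9761]
Step 30: x=[6.9020] v=[-1.7788]
Step 31: x=[6.8235] v=[-1.5691]
Step 32: x=[6.7561] v=[-1.3484]
Step 33: x=[6.7002] v=[-1.1183]
Step 34: x=[6.6562] v=[-0.8803]
Step 35: x=[6.6244] v=[-0.6362]
Step 36: x=[6.6050] v=[-0.3876]
Step 37: x=[6.5982] v=[-0.1363]
Step 38: x=[6.6040] v=[0.1160]
First v>=0 after going negative at step 38, time=1.9000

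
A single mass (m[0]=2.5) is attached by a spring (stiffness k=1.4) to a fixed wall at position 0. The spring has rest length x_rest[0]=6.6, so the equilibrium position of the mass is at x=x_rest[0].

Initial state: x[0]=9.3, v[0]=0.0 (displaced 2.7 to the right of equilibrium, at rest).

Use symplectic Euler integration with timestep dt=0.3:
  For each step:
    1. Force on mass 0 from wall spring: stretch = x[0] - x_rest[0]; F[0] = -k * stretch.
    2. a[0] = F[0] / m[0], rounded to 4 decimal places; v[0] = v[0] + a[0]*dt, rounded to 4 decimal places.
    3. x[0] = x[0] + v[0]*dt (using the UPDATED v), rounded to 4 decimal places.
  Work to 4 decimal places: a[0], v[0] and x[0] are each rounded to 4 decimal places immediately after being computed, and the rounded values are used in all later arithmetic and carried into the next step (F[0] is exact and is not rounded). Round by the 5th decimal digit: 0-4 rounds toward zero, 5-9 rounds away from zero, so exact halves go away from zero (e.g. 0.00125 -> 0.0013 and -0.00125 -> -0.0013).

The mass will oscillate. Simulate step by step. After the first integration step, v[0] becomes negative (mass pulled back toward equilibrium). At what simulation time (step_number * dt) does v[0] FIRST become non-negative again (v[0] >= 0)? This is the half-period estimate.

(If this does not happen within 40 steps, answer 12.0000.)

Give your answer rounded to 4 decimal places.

Answer: 4.2000

Derivation:
Step 0: x=[9.3000] v=[0.0000]
Step 1: x=[9.1639] v=[-0.4536]
Step 2: x=[8.8986] v=[-0.8843]
Step 3: x=[8.5175] v=[-1.2705]
Step 4: x=[8.0397] v=[-1.5926]
Step 5: x=[7.4894] v=[-1.8345]
Step 6: x=[6.8942] v=[-1.9839]
Step 7: x=[6.2842] v=[-2.0333]
Step 8: x=[5.6901] v=[-1.9803]
Step 9: x=[5.1419] v=[-1.8275]
Step 10: x=[4.6671] v=[-1.5826]
Step 11: x=[4.2897] v=[-1.2579]
Step 12: x=[4.0288] v=[-0.8698]
Step 13: x=[3.8975] v=[-0.4378]
Step 14: x=[3.9024] v=[0.0162]
First v>=0 after going negative at step 14, time=4.2000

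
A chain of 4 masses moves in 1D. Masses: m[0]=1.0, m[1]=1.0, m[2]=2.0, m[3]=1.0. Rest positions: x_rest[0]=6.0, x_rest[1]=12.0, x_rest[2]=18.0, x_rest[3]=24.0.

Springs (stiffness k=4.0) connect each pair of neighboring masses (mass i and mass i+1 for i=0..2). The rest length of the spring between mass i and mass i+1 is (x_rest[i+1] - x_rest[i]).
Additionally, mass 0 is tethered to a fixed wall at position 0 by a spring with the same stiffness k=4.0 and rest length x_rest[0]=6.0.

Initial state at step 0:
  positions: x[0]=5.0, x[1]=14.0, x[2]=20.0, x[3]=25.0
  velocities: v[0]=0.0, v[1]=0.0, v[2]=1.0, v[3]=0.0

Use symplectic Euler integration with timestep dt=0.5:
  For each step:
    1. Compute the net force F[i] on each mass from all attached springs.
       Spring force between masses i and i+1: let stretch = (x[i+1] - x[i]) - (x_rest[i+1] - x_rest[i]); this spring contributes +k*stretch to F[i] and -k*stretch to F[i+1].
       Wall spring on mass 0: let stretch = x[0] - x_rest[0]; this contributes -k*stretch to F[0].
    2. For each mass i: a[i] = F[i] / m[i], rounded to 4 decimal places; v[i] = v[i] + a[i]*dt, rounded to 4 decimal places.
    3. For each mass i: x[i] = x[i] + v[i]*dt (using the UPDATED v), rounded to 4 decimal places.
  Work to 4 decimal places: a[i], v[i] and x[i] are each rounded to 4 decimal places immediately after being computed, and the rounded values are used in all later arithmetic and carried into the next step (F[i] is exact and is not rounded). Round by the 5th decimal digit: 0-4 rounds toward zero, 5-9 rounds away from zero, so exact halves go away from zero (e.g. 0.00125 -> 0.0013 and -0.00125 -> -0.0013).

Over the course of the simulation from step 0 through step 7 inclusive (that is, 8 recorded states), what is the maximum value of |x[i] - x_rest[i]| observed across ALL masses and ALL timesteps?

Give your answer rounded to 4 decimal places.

Step 0: x=[5.0000 14.0000 20.0000 25.0000] v=[0.0000 0.0000 1.0000 0.0000]
Step 1: x=[9.0000 11.0000 20.0000 26.0000] v=[8.0000 -6.0000 0.0000 2.0000]
Step 2: x=[6.0000 15.0000 18.5000 27.0000] v=[-6.0000 8.0000 -3.0000 2.0000]
Step 3: x=[6.0000 13.5000 19.5000 25.5000] v=[0.0000 -3.0000 2.0000 -3.0000]
Step 4: x=[7.5000 10.5000 20.5000 24.0000] v=[3.0000 -6.0000 2.0000 -3.0000]
Step 5: x=[4.5000 14.5000 18.2500 25.0000] v=[-6.0000 8.0000 -4.5000 2.0000]
Step 6: x=[7.0000 12.2500 17.5000 25.2500] v=[5.0000 -4.5000 -1.5000 0.5000]
Step 7: x=[7.7500 10.0000 18.0000 23.7500] v=[1.5000 -4.5000 1.0000 -3.0000]
Max displacement = 3.0000

Answer: 3.0000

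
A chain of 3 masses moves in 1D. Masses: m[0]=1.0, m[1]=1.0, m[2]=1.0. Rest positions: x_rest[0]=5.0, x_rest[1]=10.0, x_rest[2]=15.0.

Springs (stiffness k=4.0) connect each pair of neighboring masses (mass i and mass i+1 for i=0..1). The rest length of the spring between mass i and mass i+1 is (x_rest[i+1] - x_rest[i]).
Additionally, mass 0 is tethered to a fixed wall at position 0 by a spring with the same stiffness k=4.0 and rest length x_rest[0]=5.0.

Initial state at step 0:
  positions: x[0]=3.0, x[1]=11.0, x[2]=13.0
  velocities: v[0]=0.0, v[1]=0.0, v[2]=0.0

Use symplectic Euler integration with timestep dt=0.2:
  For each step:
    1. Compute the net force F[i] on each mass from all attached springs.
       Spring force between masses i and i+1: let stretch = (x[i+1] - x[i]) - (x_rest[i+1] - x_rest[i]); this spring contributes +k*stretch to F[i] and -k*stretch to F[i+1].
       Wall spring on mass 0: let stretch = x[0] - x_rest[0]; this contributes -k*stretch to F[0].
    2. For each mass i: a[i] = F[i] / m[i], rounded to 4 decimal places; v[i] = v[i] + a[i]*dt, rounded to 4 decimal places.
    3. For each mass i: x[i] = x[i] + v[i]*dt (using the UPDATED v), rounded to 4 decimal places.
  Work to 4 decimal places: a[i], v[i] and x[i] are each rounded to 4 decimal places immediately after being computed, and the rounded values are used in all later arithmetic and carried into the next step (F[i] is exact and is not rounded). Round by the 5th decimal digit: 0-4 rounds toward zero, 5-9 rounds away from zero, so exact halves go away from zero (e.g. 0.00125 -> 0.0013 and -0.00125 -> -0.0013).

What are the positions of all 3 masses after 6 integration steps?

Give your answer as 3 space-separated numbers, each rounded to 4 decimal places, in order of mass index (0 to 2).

Step 0: x=[3.0000 11.0000 13.0000] v=[0.0000 0.0000 0.0000]
Step 1: x=[3.8000 10.0400 13.4800] v=[4.0000 -4.8000 2.4000]
Step 2: x=[4.9904 8.6320 14.2096] v=[5.9520 -7.0400 3.6480]
Step 3: x=[5.9650 7.5338 14.8468] v=[4.8730 -5.4912 3.1859]
Step 4: x=[6.2362 7.3546 15.1139] v=[1.3560 -0.8958 1.3355]
Step 5: x=[5.6886 8.2380 14.9395] v=[-2.7382 4.4169 -0.8719]
Step 6: x=[4.6387 9.7857 14.4929] v=[-5.2496 7.7386 -2.2331]

Answer: 4.6387 9.7857 14.4929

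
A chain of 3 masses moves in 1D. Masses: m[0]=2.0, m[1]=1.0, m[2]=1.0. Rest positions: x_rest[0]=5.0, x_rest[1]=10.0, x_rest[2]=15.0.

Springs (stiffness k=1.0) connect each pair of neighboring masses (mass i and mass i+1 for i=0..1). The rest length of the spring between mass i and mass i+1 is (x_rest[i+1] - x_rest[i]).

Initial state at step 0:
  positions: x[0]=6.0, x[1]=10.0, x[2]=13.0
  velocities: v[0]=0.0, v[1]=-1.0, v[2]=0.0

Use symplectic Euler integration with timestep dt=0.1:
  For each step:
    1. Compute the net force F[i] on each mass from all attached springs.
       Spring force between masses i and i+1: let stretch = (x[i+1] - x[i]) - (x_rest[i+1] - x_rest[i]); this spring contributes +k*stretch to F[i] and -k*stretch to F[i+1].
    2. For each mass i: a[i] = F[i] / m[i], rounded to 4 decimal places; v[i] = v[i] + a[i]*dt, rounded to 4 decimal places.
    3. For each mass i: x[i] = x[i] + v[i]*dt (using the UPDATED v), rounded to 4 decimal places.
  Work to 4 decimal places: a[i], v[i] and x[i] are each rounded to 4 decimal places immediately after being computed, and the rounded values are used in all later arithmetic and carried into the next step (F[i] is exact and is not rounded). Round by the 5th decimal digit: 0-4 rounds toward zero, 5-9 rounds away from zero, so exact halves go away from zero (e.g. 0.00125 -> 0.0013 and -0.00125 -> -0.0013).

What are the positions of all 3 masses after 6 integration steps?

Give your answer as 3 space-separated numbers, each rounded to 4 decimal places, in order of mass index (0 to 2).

Answer: 5.8766 9.2807 13.3662

Derivation:
Step 0: x=[6.0000 10.0000 13.0000] v=[0.0000 -1.0000 0.0000]
Step 1: x=[5.9950 9.8900 13.0200] v=[-0.0500 -1.1000 0.2000]
Step 2: x=[5.9845 9.7724 13.0587] v=[-0.1053 -1.1765 0.3870]
Step 3: x=[5.9679 9.6497 13.1145] v=[-0.1659 -1.2267 0.5584]
Step 4: x=[5.9447 9.5249 13.1857] v=[-0.2318 -1.2484 0.7119]
Step 5: x=[5.9144 9.4009 13.2703] v=[-0.3028 -1.2403 0.8458]
Step 6: x=[5.8766 9.2807 13.3662] v=[-0.3785 -1.2020 0.9589]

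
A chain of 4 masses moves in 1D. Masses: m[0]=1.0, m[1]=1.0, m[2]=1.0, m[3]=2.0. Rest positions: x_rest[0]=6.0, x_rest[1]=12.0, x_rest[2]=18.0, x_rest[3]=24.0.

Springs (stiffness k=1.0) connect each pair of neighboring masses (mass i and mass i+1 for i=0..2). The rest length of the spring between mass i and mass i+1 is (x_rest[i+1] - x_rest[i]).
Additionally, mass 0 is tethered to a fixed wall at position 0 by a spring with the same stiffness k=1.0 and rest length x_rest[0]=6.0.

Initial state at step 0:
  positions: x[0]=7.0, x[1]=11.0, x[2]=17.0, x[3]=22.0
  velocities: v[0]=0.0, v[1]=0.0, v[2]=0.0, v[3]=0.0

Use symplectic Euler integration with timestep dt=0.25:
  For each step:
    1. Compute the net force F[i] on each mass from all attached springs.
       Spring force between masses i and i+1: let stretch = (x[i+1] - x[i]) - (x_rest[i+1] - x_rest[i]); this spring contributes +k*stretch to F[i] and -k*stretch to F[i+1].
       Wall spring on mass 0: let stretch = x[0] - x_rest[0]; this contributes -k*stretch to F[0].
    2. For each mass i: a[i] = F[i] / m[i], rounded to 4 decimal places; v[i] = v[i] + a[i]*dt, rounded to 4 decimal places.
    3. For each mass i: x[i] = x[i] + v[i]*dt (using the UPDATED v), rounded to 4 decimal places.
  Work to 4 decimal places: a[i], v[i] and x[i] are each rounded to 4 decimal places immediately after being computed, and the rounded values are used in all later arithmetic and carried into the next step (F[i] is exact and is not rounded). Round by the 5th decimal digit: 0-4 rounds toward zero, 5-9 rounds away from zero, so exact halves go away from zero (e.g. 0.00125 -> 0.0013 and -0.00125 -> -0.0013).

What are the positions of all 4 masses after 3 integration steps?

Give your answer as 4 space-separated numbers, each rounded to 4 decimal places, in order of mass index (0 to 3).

Answer: 6.0254 11.6008 16.7086 22.1736

Derivation:
Step 0: x=[7.0000 11.0000 17.0000 22.0000] v=[0.0000 0.0000 0.0000 0.0000]
Step 1: x=[6.8125 11.1250 16.9375 22.0313] v=[-0.7500 0.5000 -0.2500 0.1250]
Step 2: x=[6.4688 11.3438 16.8301 22.0909] v=[-1.3750 0.8750 -0.4297 0.2383]
Step 3: x=[6.0254 11.6008 16.7086 22.1736] v=[-1.7735 1.0278 -0.4861 0.3307]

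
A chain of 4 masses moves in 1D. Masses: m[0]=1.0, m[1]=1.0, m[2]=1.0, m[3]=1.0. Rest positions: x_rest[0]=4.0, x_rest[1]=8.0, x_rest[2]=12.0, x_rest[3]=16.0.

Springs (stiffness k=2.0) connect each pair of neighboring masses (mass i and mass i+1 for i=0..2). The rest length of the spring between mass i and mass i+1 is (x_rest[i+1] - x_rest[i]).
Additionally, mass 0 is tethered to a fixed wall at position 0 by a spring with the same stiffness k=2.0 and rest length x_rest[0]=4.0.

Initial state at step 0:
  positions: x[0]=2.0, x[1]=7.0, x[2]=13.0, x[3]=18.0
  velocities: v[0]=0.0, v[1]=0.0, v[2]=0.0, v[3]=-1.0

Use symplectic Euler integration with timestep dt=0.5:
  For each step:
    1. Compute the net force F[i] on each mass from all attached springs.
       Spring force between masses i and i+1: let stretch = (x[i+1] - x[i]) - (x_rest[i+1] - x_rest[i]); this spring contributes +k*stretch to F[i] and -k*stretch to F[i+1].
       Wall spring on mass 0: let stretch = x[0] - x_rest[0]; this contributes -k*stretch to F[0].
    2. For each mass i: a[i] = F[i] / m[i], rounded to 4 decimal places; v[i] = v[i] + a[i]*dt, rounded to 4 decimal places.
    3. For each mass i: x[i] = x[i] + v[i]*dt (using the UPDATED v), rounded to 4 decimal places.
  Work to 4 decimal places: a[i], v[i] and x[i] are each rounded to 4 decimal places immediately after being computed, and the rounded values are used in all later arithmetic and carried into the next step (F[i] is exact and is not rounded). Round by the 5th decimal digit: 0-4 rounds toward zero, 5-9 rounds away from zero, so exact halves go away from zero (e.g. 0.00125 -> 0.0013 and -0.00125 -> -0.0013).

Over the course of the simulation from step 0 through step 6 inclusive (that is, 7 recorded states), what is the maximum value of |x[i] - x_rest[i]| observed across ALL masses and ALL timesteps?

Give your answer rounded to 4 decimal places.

Answer: 2.3125

Derivation:
Step 0: x=[2.0000 7.0000 13.0000 18.0000] v=[0.0000 0.0000 0.0000 -1.0000]
Step 1: x=[3.5000 7.5000 12.5000 17.0000] v=[3.0000 1.0000 -1.0000 -2.0000]
Step 2: x=[5.2500 8.5000 11.7500 15.7500] v=[3.5000 2.0000 -1.5000 -2.5000]
Step 3: x=[6.0000 9.5000 11.3750 14.5000] v=[1.5000 2.0000 -0.7500 -2.5000]
Step 4: x=[5.5000 9.6875 11.6250 13.6875] v=[-1.0000 0.3750 0.5000 -1.6250]
Step 5: x=[4.3438 8.7500 11.9375 13.8438] v=[-2.3125 -1.8750 0.6250 0.3125]
Step 6: x=[3.2188 7.2032 11.6094 15.0469] v=[-2.2501 -3.0937 -0.6562 2.4062]
Max displacement = 2.3125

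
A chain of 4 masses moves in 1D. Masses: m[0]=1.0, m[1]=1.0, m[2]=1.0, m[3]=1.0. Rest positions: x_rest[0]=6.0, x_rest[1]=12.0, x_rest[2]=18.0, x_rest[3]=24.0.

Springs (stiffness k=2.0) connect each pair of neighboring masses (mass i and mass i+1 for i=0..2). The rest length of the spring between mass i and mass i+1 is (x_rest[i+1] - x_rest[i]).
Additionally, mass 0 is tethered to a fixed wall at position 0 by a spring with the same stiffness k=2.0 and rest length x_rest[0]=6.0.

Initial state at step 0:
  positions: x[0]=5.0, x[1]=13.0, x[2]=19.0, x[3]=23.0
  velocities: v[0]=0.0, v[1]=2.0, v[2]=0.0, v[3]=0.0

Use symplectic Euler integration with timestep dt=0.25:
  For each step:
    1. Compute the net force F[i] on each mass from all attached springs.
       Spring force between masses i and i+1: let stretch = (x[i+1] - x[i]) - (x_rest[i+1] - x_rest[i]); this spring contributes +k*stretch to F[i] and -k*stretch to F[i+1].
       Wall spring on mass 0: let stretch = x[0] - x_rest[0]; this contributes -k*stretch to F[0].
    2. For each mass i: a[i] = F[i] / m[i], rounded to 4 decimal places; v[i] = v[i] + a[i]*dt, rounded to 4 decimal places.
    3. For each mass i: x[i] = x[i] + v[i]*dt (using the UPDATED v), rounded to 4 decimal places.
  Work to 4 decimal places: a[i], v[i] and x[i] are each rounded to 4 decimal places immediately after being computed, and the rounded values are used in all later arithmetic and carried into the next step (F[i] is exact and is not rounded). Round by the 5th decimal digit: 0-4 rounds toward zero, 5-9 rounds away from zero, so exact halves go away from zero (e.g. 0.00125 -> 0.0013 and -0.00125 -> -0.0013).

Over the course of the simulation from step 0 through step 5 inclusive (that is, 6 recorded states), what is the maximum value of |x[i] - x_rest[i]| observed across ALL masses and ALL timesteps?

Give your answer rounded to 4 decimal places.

Step 0: x=[5.0000 13.0000 19.0000 23.0000] v=[0.0000 2.0000 0.0000 0.0000]
Step 1: x=[5.3750 13.2500 18.7500 23.2500] v=[1.5000 1.0000 -1.0000 1.0000]
Step 2: x=[6.0625 13.2031 18.3750 23.6875] v=[2.7500 -0.1875 -1.5000 1.7500]
Step 3: x=[6.8848 12.9101 18.0176 24.2110] v=[3.2891 -1.1719 -1.4297 2.0938]
Step 4: x=[7.5997 12.5024 17.7959 24.7103] v=[2.8594 -1.6308 -0.8868 1.9971]
Step 5: x=[7.9774 12.1436 17.7768 25.0953] v=[1.5109 -1.4354 -0.0764 1.5399]
Max displacement = 1.9774

Answer: 1.9774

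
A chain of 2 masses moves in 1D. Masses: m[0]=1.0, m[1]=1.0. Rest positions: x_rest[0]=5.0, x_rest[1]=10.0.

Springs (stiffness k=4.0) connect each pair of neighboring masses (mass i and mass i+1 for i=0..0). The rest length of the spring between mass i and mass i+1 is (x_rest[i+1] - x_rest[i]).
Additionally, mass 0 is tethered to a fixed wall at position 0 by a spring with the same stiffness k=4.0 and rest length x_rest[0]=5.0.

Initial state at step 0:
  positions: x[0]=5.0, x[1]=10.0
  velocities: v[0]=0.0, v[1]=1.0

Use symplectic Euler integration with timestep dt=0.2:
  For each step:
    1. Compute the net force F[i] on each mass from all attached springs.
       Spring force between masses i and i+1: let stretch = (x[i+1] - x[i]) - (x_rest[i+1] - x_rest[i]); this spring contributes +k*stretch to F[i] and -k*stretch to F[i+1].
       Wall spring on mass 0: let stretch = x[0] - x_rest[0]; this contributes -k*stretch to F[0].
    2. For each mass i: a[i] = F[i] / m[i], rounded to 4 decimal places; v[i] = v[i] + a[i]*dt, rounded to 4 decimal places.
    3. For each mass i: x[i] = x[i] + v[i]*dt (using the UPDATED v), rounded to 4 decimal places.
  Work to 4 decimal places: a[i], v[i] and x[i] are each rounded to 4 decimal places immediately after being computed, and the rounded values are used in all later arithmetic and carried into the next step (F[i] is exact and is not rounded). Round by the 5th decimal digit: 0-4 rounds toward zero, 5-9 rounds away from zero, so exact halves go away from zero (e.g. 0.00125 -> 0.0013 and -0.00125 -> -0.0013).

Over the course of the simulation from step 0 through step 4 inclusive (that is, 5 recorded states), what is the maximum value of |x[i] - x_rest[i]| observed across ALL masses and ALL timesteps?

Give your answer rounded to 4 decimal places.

Step 0: x=[5.0000 10.0000] v=[0.0000 1.0000]
Step 1: x=[5.0000 10.2000] v=[0.0000 1.0000]
Step 2: x=[5.0320 10.3680] v=[0.1600 0.8400]
Step 3: x=[5.1126 10.4822] v=[0.4032 0.5712]
Step 4: x=[5.2344 10.5373] v=[0.6088 0.2755]
Max displacement = 0.5373

Answer: 0.5373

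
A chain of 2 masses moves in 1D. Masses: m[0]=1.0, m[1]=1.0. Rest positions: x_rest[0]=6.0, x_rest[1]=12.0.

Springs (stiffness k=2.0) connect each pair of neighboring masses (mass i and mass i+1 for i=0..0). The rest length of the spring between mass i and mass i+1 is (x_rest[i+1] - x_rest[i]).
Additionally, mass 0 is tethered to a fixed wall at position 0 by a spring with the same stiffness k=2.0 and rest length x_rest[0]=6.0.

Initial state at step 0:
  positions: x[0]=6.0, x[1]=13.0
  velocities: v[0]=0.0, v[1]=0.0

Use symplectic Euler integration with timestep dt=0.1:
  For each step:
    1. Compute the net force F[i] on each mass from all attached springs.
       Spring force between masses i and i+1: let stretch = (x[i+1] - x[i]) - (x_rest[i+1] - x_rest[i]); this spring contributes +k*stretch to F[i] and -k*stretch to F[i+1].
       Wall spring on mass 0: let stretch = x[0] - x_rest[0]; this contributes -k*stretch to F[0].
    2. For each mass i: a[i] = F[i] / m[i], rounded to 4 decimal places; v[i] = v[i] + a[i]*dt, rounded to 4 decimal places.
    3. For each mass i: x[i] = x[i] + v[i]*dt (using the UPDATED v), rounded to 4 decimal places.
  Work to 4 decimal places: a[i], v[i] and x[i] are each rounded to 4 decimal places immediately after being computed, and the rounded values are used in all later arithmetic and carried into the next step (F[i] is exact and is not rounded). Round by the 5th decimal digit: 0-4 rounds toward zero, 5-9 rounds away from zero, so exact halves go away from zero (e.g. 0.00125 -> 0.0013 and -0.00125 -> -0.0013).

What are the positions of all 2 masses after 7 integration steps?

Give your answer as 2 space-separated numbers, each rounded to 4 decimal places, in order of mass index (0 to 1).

Step 0: x=[6.0000 13.0000] v=[0.0000 0.0000]
Step 1: x=[6.0200 12.9800] v=[0.2000 -0.2000]
Step 2: x=[6.0588 12.9408] v=[0.3880 -0.3920]
Step 3: x=[6.1141 12.8840] v=[0.5526 -0.5684]
Step 4: x=[6.1825 12.8118] v=[0.6838 -0.7224]
Step 5: x=[6.2598 12.7270] v=[0.7732 -0.8483]
Step 6: x=[6.3413 12.6328] v=[0.8147 -0.9417]
Step 7: x=[6.4218 12.5328] v=[0.8047 -1.0000]

Answer: 6.4218 12.5328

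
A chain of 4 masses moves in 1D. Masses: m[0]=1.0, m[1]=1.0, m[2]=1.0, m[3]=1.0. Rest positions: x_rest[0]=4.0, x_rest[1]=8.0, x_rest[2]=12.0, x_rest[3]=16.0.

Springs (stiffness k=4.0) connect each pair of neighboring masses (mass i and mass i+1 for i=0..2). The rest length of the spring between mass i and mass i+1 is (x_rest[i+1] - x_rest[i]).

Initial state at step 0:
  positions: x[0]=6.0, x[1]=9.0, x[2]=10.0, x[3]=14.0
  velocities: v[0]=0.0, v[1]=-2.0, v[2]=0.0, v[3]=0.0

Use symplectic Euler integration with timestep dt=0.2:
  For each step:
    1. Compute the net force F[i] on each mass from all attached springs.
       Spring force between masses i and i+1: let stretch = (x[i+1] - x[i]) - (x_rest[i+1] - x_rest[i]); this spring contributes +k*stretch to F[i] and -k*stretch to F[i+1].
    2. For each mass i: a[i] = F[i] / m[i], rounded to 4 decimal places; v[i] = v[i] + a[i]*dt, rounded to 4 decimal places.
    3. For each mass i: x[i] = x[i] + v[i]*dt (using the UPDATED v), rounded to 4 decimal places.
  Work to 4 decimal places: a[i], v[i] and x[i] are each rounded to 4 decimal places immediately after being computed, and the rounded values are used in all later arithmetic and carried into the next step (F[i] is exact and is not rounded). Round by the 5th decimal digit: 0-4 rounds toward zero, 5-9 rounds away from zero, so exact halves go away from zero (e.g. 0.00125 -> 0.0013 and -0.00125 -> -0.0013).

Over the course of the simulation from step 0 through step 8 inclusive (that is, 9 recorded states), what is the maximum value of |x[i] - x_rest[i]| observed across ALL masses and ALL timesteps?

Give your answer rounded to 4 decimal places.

Answer: 3.5685

Derivation:
Step 0: x=[6.0000 9.0000 10.0000 14.0000] v=[0.0000 -2.0000 0.0000 0.0000]
Step 1: x=[5.8400 8.2800 10.4800 14.0000] v=[-0.8000 -3.6000 2.4000 0.0000]
Step 2: x=[5.4304 7.5216 11.1712 14.0768] v=[-2.0480 -3.7920 3.4560 0.3840]
Step 3: x=[4.7154 7.0125 11.7434 14.3287] v=[-3.5750 -2.5453 2.8608 1.2595]
Step 4: x=[3.7279 6.8928 11.9723 14.8070] v=[-4.9373 -0.5983 1.1443 2.3913]
Step 5: x=[2.6068 7.0795 11.8420 15.4717] v=[-5.6054 0.9334 -0.6515 3.3235]
Step 6: x=[1.5614 7.3125 11.5305 16.1956] v=[-5.2272 1.1652 -1.5577 3.6197]
Step 7: x=[0.7961 7.3002 11.2905 16.8131] v=[-3.8263 -0.0613 -1.2000 3.0876]
Step 8: x=[0.4315 6.8857 11.2957 17.1870] v=[-1.8230 -2.0723 0.0258 1.8695]
Max displacement = 3.5685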